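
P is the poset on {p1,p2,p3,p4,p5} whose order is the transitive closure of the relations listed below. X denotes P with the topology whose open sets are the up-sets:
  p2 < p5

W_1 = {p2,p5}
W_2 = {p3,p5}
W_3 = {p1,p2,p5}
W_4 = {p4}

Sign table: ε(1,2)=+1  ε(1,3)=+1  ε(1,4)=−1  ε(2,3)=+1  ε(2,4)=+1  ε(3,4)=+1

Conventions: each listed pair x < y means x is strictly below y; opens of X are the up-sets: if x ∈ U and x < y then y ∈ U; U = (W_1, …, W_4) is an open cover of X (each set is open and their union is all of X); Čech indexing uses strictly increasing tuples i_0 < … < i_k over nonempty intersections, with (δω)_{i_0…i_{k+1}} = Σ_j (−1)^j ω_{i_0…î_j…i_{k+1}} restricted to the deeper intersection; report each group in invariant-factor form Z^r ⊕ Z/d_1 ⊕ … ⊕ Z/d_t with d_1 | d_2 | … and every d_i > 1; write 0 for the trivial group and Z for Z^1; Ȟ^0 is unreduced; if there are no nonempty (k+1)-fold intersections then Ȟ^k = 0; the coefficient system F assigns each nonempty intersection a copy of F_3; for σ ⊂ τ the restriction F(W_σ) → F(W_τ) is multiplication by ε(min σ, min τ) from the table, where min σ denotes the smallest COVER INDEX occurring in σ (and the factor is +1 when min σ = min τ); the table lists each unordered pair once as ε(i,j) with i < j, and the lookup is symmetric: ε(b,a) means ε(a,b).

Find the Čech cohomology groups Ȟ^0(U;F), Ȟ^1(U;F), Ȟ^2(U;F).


Ȟ^0(U;F) ≅ Z/3 ⊕ Z/3, Ȟ^1(U;F) ≅ 0 and Ȟ^2(U;F) ≅ 0

intersection data:
  W12={p5} W13={p2,p5} W23={p5}
  W123={p5}
C dims 4,3,1; δ0: rk_F3 2; δ1: rk_F3 1
Ȟ^0 = (4 − 2) − 0 = 2, so Ȟ^0 ≅ Z/3 ⊕ Z/3
Ȟ^1 = (3 − 1) − 2 = 0, so Ȟ^1 ≅ 0
Ȟ^2 = (1 − 0) − 1 = 0, so Ȟ^2 ≅ 0


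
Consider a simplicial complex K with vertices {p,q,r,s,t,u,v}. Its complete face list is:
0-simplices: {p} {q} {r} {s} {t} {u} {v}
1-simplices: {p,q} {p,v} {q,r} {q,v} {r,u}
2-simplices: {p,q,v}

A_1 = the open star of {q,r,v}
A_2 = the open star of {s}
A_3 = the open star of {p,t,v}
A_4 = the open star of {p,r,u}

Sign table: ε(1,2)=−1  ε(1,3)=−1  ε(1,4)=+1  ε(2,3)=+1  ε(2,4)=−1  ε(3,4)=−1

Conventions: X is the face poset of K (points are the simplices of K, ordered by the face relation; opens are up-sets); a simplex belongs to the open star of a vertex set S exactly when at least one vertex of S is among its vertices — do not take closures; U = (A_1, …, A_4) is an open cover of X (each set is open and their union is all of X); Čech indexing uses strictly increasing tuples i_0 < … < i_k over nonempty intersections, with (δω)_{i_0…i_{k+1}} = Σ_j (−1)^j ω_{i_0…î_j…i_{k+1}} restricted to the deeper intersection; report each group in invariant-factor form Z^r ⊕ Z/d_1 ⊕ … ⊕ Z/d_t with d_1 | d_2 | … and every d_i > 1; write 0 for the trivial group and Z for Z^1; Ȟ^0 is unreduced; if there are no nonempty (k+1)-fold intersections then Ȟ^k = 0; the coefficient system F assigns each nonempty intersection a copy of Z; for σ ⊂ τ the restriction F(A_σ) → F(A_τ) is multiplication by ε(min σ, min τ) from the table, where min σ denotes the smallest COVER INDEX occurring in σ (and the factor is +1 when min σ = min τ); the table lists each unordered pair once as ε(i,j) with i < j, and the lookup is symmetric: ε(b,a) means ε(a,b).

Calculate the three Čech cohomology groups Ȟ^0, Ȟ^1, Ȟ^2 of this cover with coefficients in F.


nonempty intersections:
  A1={{q},{r},{v},{p,q},{p,v},{q,r},{q,v},{r,u},{p,q,v}} A2={{s}} A3={{p},{t},{v},{p,q},{p,v},{q,v},{p,q,v}} A4={{p},{r},{u},{p,q},{p,v},{q,r},{r,u},{p,q,v}}
  A13={{v},{p,q},{p,v},{q,v},{p,q,v}} A14={{r},{p,q},{p,v},{q,r},{r,u},{p,q,v}} A34={{p},{p,q},{p,v},{p,q,v}}
  A134={{p,q},{p,v},{p,q,v}}
C dims 4,3,1; δ0: rk 2, SNF 1^2; δ1: rk 1, SNF 1^1
Ȟ^0: (4−2)−0=2 ⇒ Z^2
Ȟ^1: (3−1)−2=0 ⇒ 0
Ȟ^2: (1−0)−1=0 ⇒ 0

Ȟ^0 ≅ Z^2,  Ȟ^1 ≅ 0,  Ȟ^2 ≅ 0


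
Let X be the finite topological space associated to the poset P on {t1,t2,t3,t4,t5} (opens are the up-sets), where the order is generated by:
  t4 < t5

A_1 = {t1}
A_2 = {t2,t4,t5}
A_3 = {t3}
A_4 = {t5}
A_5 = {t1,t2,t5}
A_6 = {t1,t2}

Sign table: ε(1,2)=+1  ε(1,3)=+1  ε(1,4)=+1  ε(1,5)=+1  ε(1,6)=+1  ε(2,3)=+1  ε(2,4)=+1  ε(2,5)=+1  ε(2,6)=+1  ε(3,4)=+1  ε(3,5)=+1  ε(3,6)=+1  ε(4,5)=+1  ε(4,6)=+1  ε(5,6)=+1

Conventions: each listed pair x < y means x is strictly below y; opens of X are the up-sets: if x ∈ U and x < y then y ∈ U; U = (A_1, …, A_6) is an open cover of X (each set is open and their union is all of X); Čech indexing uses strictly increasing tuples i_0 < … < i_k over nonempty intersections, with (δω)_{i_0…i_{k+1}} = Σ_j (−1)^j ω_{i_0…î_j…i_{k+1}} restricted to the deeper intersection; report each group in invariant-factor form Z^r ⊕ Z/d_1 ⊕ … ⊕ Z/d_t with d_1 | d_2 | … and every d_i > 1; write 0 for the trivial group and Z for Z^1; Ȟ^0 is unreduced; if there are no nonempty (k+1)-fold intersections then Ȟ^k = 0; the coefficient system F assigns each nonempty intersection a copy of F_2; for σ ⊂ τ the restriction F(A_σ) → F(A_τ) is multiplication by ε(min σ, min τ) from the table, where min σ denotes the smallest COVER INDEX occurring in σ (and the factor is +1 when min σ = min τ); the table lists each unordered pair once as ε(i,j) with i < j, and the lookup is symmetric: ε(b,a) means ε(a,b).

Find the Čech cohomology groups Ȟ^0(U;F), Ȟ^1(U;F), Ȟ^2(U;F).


nonempty overlaps:
  A15={t1} A16={t1} A24={t5} A25={t2,t5} A26={t2} A45={t5} A56={t1,t2}
  A156={t1} A245={t5} A256={t2}
C dims 6,7,3; δ0: rk_F2 4; δ1: rk_F2 3
degree 0: 6−4−0 = 2 → Ȟ^0 ≅ Z/2 ⊕ Z/2
degree 1: 7−3−4 = 0 → Ȟ^1 ≅ 0
degree 2: 3−0−3 = 0 → Ȟ^2 ≅ 0

Ȟ^0(U;F) ≅ Z/2 ⊕ Z/2; Ȟ^1(U;F) ≅ 0; Ȟ^2(U;F) ≅ 0


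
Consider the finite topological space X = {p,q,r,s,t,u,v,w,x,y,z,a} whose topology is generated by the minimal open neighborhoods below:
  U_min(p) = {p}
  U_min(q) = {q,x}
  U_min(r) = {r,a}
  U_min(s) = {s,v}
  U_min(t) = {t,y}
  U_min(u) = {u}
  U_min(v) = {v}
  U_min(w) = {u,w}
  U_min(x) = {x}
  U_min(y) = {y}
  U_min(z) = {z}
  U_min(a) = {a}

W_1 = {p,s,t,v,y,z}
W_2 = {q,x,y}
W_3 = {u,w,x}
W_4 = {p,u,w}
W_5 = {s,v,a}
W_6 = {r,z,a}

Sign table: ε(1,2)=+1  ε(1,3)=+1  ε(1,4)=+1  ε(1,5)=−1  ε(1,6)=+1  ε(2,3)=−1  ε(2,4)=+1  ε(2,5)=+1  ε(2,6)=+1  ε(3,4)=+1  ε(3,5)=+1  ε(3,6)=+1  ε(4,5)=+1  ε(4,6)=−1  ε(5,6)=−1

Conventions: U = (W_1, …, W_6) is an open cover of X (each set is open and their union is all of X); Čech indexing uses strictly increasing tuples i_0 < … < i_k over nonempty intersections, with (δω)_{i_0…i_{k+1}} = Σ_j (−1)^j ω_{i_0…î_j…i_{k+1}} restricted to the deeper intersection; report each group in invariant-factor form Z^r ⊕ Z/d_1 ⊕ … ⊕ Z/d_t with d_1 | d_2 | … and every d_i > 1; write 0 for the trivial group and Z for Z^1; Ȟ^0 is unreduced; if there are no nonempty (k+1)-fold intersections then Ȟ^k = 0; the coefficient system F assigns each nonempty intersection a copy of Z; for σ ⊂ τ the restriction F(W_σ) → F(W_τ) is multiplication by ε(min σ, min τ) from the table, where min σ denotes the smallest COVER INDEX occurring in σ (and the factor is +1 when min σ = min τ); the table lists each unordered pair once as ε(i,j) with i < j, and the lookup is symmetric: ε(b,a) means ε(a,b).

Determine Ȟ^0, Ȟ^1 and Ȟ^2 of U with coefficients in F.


Ȟ^0 ≅ 0; Ȟ^1 ≅ Z ⊕ Z/2; Ȟ^2 ≅ 0

intersection data:
  W12={y} W14={p} W15={s,v} W16={z} W23={x} W34={u,w} W56={a}
C dims 6,7; δ0: rk 6, SNF 1^5·2
Ȟ^0 = (6 − 6) − 0 = 0, so Ȟ^0 ≅ 0
Ȟ^1 = (7 − 0) − 6 = 1 plus torsion [2], so Ȟ^1 ≅ Z ⊕ Z/2
Ȟ^2 = (0 − 0) − 0 = 0, so Ȟ^2 ≅ 0


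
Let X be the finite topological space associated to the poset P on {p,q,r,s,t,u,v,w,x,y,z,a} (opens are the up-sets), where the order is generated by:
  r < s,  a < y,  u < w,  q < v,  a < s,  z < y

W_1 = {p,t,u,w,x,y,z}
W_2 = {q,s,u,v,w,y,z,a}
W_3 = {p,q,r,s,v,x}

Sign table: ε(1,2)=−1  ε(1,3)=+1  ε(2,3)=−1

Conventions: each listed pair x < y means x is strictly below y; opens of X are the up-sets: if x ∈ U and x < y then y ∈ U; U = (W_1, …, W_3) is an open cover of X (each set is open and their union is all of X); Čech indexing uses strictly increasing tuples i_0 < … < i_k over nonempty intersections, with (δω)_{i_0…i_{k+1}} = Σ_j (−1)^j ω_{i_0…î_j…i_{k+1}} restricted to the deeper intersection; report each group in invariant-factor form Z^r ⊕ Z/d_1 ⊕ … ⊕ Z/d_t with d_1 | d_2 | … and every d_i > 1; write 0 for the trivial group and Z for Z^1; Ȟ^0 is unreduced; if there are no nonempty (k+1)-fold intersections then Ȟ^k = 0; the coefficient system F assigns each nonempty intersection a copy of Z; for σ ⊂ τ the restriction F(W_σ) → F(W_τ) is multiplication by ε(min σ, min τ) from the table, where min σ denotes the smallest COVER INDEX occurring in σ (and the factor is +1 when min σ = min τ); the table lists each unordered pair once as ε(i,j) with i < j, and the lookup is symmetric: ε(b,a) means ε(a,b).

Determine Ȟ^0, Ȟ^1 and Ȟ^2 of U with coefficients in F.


cover nerve:
  W12={u,w,y,z} W13={p,x} W23={q,s,v}
C dims 3,3; δ0: rk 2, SNF 1^2
Ȟ^0: (3−2)−0=1 ⇒ Z
Ȟ^1: (3−0)−2=1 ⇒ Z
Ȟ^2: (0−0)−0=0 ⇒ 0

Ȟ^0(U;F) ≅ Z, Ȟ^1(U;F) ≅ Z, Ȟ^2(U;F) ≅ 0


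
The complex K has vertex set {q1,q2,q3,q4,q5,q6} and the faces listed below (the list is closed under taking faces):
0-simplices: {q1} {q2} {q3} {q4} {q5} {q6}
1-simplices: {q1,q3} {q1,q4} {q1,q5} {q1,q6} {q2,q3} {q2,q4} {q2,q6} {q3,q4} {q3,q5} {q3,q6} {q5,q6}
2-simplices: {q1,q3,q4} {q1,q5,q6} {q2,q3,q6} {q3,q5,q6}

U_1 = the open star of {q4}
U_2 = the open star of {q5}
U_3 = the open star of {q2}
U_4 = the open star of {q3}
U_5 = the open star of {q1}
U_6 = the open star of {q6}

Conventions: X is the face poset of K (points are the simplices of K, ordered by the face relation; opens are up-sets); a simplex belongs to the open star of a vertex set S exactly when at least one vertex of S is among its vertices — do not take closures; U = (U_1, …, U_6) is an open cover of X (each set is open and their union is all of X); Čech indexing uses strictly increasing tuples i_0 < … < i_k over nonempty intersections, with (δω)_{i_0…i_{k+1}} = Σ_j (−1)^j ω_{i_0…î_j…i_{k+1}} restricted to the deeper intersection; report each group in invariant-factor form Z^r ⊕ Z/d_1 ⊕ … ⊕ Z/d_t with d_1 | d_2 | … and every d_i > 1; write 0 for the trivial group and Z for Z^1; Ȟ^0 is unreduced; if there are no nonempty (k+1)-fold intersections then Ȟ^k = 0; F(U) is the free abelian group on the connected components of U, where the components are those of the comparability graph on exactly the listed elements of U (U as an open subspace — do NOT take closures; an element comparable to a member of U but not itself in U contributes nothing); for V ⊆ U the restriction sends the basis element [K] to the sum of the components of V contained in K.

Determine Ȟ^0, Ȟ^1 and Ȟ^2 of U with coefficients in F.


nonempty intersections:
  U1={{q4},{q1,q4},{q2,q4},{q3,q4},{q1,q3,q4}} U2={{q5},{q1,q5},{q3,q5},{q5,q6},{q1,q5,q6},{q3,q5,q6}} U3={{q2},{q2,q3},{q2,q4},{q2,q6},{q2,q3,q6}} U4={{q3},{q1,q3},{q2,q3},{q3,q4},{q3,q5},{q3,q6},{q1,q3,q4},{q2,q3,q6},{q3,q5,q6}} U5={{q1},{q1,q3},{q1,q4},{q1,q5},{q1,q6},{q1,q3,q4},{q1,q5,q6}} U6={{q6},{q1,q6},{q2,q6},{q3,q6},{q5,q6},{q1,q5,q6},{q2,q3,q6},{q3,q5,q6}}
  U13={{q2,q4}} U14={{q3,q4},{q1,q3,q4}} U15={{q1,q4},{q1,q3,q4}} U24={{q3,q5},{q3,q5,q6}} U25={{q1,q5},{q1,q5,q6}} U26={{q5,q6},{q1,q5,q6},{q3,q5,q6}} U34={{q2,q3},{q2,q3,q6}} U36={{q2,q6},{q2,q3,q6}} U45={{q1,q3},{q1,q3,q4}} U46={{q3,q6},{q2,q3,q6},{q3,q5,q6}} U56={{q1,q6},{q1,q5,q6}}
  U145={{q1,q3,q4}} U246={{q3,q5,q6}} U256={{q1,q5,q6}} U346={{q2,q3,q6}}
components per intersection:
  U1: {{q4},{q1,q4},{q2,q4},{q3,q4},{q1,q3,q4}}
  U2: {{q5},{q1,q5},{q3,q5},{q5,q6},{q1,q5,q6},{q3,q5,q6}}
  U3: {{q2},{q2,q3},{q2,q4},{q2,q6},{q2,q3,q6}}
  U4: {{q3},{q1,q3},{q2,q3},{q3,q4},{q3,q5},{q3,q6},{q1,q3,q4},{q2,q3,q6},{q3,q5,q6}}
  U5: {{q1},{q1,q3},{q1,q4},{q1,q5},{q1,q6},{q1,q3,q4},{q1,q5,q6}}
  U6: {{q6},{q1,q6},{q2,q6},{q3,q6},{q5,q6},{q1,q5,q6},{q2,q3,q6},{q3,q5,q6}}
  U13: {{q2,q4}}
  U14: {{q3,q4},{q1,q3,q4}}
  U15: {{q1,q4},{q1,q3,q4}}
  U24: {{q3,q5},{q3,q5,q6}}
  U25: {{q1,q5},{q1,q5,q6}}
  U26: {{q5,q6},{q1,q5,q6},{q3,q5,q6}}
  U34: {{q2,q3},{q2,q3,q6}}
  U36: {{q2,q6},{q2,q3,q6}}
  U45: {{q1,q3},{q1,q3,q4}}
  U46: {{q3,q6},{q2,q3,q6},{q3,q5,q6}}
  U56: {{q1,q6},{q1,q5,q6}}
  U145: {{q1,q3,q4}}
  U246: {{q3,q5,q6}}
  U256: {{q1,q5,q6}}
  U346: {{q2,q3,q6}}
C dims 6,11,4; δ0: rk 5, SNF 1^5; δ1: rk 4, SNF 1^4
Ȟ^0: (6−5)−0=1 ⇒ Z
Ȟ^1: (11−4)−5=2 ⇒ Z^2
Ȟ^2: (4−0)−4=0 ⇒ 0

Ȟ^0(U;F) ≅ Z, Ȟ^1(U;F) ≅ Z^2, Ȟ^2(U;F) ≅ 0


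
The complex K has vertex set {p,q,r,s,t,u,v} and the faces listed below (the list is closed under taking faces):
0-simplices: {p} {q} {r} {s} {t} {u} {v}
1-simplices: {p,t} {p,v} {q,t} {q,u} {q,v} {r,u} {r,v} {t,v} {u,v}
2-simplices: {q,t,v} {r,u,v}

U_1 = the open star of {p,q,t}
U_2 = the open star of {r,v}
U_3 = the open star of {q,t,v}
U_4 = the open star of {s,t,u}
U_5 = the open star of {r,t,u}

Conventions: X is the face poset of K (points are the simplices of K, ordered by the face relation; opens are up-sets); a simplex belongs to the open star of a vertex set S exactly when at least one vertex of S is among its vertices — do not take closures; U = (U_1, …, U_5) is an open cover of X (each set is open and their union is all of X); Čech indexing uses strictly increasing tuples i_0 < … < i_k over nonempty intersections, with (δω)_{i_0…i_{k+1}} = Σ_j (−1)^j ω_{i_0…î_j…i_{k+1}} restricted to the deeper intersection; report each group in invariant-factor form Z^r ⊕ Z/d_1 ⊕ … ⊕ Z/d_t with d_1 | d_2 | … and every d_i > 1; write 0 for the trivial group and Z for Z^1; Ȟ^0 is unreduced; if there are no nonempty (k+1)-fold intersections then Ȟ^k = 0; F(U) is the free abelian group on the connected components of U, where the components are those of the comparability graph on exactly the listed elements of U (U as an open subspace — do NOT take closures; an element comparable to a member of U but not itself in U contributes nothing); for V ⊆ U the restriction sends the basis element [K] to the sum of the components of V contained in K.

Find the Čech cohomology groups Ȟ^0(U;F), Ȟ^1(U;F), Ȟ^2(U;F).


Ȟ^0 = Z^2; Ȟ^1 = Z^2; Ȟ^2 = 0

cover nerve:
  U1={{p},{q},{t},{p,t},{p,v},{q,t},{q,u},{q,v},{t,v},{q,t,v}} U2={{r},{v},{p,v},{q,v},{r,u},{r,v},{t,v},{u,v},{q,t,v},{r,u,v}} U3={{q},{t},{v},{p,t},{p,v},{q,t},{q,u},{q,v},{r,v},{t,v},{u,v},{q,t,v},{r,u,v}} U4={{s},{t},{u},{p,t},{q,t},{q,u},{r,u},{t,v},{u,v},{q,t,v},{r,u,v}} U5={{r},{t},{u},{p,t},{q,t},{q,u},{r,u},{r,v},{t,v},{u,v},{q,t,v},{r,u,v}}
  U12={{p,v},{q,v},{t,v},{q,t,v}} U13={{q},{t},{p,t},{p,v},{q,t},{q,u},{q,v},{t,v},{q,t,v}} U14={{t},{p,t},{q,t},{q,u},{t,v},{q,t,v}} U15={{t},{p,t},{q,t},{q,u},{t,v},{q,t,v}} U23={{v},{p,v},{q,v},{r,v},{t,v},{u,v},{q,t,v},{r,u,v}} U24={{r,u},{t,v},{u,v},{q,t,v},{r,u,v}} U25={{r},{r,u},{r,v},{t,v},{u,v},{q,t,v},{r,u,v}} U34={{t},{p,t},{q,t},{q,u},{t,v},{u,v},{q,t,v},{r,u,v}} U35={{t},{p,t},{q,t},{q,u},{r,v},{t,v},{u,v},{q,t,v},{r,u,v}} U45={{t},{u},{p,t},{q,t},{q,u},{r,u},{t,v},{u,v},{q,t,v},{r,u,v}}
  U123={{p,v},{q,v},{t,v},{q,t,v}} U124={{t,v},{q,t,v}} U125={{t,v},{q,t,v}} U134={{t},{p,t},{q,t},{q,u},{t,v},{q,t,v}} U135={{t},{p,t},{q,t},{q,u},{t,v},{q,t,v}} U145={{t},{p,t},{q,t},{q,u},{t,v},{q,t,v}} U234={{t,v},{u,v},{q,t,v},{r,u,v}} U235={{r,v},{t,v},{u,v},{q,t,v},{r,u,v}} U245={{r,u},{t,v},{u,v},{q,t,v},{r,u,v}} U345={{t},{p,t},{q,t},{q,u},{t,v},{u,v},{q,t,v},{r,u,v}}
  U1234={{t,v},{q,t,v}} U1235={{t,v},{q,t,v}} U1245={{t,v},{q,t,v}} U1345={{t},{p,t},{q,t},{q,u},{t,v},{q,t,v}} U2345={{t,v},{u,v},{q,t,v},{r,u,v}}
  U12345={{t,v},{q,t,v}}
components per intersection:
  U1: {{p},{q},{t},{p,t},{p,v},{q,t},{q,u},{q,v},{t,v},{q,t,v}}
  U2: {{r},{v},{p,v},{q,v},{r,u},{r,v},{t,v},{u,v},{q,t,v},{r,u,v}}
  U3: {{q},{t},{v},{p,t},{p,v},{q,t},{q,u},{q,v},{r,v},{t,v},{u,v},{q,t,v},{r,u,v}}
  U4: {{s}} {{t},{p,t},{q,t},{t,v},{q,t,v}} {{u},{q,u},{r,u},{u,v},{r,u,v}}
  U5: {{r},{u},{q,u},{r,u},{r,v},{u,v},{r,u,v}} {{t},{p,t},{q,t},{t,v},{q,t,v}}
  U12: {{p,v}} {{q,v},{t,v},{q,t,v}}
  U13: {{q},{t},{p,t},{q,t},{q,u},{q,v},{t,v},{q,t,v}} {{p,v}}
  U14: {{t},{p,t},{q,t},{t,v},{q,t,v}} {{q,u}}
  U15: {{t},{p,t},{q,t},{t,v},{q,t,v}} {{q,u}}
  U23: {{v},{p,v},{q,v},{r,v},{t,v},{u,v},{q,t,v},{r,u,v}}
  U24: {{r,u},{u,v},{r,u,v}} {{t,v},{q,t,v}}
  U25: {{r},{r,u},{r,v},{u,v},{r,u,v}} {{t,v},{q,t,v}}
  U34: {{t},{p,t},{q,t},{t,v},{q,t,v}} {{q,u}} {{u,v},{r,u,v}}
  U35: {{t},{p,t},{q,t},{t,v},{q,t,v}} {{q,u}} {{r,v},{u,v},{r,u,v}}
  U45: {{t},{p,t},{q,t},{t,v},{q,t,v}} {{u},{q,u},{r,u},{u,v},{r,u,v}}
  U123: {{p,v}} {{q,v},{t,v},{q,t,v}}
  U124: {{t,v},{q,t,v}}
  U125: {{t,v},{q,t,v}}
  U134: {{t},{p,t},{q,t},{t,v},{q,t,v}} {{q,u}}
  U135: {{t},{p,t},{q,t},{t,v},{q,t,v}} {{q,u}}
  U145: {{t},{p,t},{q,t},{t,v},{q,t,v}} {{q,u}}
  U234: {{t,v},{q,t,v}} {{u,v},{r,u,v}}
  U235: {{r,v},{u,v},{r,u,v}} {{t,v},{q,t,v}}
  U245: {{r,u},{u,v},{r,u,v}} {{t,v},{q,t,v}}
  U345: {{t},{p,t},{q,t},{t,v},{q,t,v}} {{q,u}} {{u,v},{r,u,v}}
  U1234: {{t,v},{q,t,v}}
  U1235: {{t,v},{q,t,v}}
  U1245: {{t,v},{q,t,v}}
  U1345: {{t},{p,t},{q,t},{t,v},{q,t,v}} {{q,u}}
  U2345: {{t,v},{q,t,v}} {{u,v},{r,u,v}}
  U12345: {{t,v},{q,t,v}}
C dims 8,21,19,7; δ0: rk 6, SNF 1^6; δ1: rk 13, SNF 1^13; δ2: rk 6, SNF 1^6
Ȟ^0: (8−6)−0=2 ⇒ Z^2
Ȟ^1: (21−13)−6=2 ⇒ Z^2
Ȟ^2: (19−6)−13=0 ⇒ 0


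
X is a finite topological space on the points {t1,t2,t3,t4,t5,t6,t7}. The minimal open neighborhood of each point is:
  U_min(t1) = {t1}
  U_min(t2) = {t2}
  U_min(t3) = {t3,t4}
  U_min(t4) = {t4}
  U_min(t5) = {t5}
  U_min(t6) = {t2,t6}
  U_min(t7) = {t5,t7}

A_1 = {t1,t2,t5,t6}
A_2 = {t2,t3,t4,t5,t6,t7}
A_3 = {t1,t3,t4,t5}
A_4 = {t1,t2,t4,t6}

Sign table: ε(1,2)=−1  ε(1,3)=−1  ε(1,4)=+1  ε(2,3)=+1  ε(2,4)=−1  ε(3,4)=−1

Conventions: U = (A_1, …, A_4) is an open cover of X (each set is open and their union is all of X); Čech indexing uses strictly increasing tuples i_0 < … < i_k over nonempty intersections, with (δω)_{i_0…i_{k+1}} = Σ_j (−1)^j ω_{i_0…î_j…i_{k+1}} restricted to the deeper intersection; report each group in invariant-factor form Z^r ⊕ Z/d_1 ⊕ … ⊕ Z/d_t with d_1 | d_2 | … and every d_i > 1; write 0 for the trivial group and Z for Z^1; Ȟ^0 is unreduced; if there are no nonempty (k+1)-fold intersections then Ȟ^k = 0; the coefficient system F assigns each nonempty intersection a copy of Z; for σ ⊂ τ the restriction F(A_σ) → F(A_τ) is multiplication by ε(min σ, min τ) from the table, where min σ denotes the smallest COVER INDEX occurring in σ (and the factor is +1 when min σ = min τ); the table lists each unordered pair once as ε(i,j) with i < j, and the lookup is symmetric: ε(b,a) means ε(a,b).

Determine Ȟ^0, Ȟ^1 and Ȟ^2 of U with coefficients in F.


Ȟ^0 = Z, Ȟ^1 = 0 and Ȟ^2 = Z

nerve simplices:
  A12={t2,t5,t6} A13={t1,t5} A14={t1,t2,t6} A23={t3,t4,t5} A24={t2,t4,t6} A34={t1,t4}
  A123={t5} A124={t2,t6} A134={t1} A234={t4}
C dims 4,6,4; δ0: rk 3, SNF 1^3; δ1: rk 3, SNF 1^3
degree 0: 4−3−0 = 1 → Ȟ^0 ≅ Z
degree 1: 6−3−3 = 0 → Ȟ^1 ≅ 0
degree 2: 4−0−3 = 1 → Ȟ^2 ≅ Z


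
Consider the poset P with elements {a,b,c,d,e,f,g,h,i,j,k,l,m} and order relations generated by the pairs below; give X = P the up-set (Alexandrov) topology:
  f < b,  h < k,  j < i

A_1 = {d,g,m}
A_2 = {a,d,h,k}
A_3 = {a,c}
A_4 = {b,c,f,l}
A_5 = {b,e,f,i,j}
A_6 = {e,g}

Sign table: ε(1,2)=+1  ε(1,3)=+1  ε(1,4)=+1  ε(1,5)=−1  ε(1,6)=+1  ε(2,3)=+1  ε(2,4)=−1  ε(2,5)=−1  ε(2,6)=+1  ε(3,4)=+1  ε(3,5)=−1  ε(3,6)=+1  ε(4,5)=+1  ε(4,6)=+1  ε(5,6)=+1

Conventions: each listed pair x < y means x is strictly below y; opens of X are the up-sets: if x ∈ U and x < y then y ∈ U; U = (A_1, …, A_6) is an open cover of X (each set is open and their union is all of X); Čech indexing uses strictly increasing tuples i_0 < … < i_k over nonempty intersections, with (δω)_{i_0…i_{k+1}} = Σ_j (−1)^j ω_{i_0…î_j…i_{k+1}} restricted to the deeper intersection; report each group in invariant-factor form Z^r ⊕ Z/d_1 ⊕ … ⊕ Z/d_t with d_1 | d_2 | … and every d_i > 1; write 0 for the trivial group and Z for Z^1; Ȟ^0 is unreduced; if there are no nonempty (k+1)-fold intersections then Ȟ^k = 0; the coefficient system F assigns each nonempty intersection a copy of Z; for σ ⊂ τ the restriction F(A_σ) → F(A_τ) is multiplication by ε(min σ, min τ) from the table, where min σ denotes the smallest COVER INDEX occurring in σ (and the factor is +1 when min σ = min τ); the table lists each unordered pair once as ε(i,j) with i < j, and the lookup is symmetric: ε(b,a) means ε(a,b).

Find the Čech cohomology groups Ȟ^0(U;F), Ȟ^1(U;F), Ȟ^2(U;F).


Ȟ^0(U;F) ≅ Z, Ȟ^1(U;F) ≅ Z, Ȟ^2(U;F) ≅ 0

nonempty overlaps:
  A12={d} A16={g} A23={a} A34={c} A45={b,f} A56={e}
C dims 6,6; δ0: rk 5, SNF 1^5
degree 0: 6−5−0 = 1 → Ȟ^0 ≅ Z
degree 1: 6−0−5 = 1 → Ȟ^1 ≅ Z
degree 2: 0−0−0 = 0 → Ȟ^2 ≅ 0


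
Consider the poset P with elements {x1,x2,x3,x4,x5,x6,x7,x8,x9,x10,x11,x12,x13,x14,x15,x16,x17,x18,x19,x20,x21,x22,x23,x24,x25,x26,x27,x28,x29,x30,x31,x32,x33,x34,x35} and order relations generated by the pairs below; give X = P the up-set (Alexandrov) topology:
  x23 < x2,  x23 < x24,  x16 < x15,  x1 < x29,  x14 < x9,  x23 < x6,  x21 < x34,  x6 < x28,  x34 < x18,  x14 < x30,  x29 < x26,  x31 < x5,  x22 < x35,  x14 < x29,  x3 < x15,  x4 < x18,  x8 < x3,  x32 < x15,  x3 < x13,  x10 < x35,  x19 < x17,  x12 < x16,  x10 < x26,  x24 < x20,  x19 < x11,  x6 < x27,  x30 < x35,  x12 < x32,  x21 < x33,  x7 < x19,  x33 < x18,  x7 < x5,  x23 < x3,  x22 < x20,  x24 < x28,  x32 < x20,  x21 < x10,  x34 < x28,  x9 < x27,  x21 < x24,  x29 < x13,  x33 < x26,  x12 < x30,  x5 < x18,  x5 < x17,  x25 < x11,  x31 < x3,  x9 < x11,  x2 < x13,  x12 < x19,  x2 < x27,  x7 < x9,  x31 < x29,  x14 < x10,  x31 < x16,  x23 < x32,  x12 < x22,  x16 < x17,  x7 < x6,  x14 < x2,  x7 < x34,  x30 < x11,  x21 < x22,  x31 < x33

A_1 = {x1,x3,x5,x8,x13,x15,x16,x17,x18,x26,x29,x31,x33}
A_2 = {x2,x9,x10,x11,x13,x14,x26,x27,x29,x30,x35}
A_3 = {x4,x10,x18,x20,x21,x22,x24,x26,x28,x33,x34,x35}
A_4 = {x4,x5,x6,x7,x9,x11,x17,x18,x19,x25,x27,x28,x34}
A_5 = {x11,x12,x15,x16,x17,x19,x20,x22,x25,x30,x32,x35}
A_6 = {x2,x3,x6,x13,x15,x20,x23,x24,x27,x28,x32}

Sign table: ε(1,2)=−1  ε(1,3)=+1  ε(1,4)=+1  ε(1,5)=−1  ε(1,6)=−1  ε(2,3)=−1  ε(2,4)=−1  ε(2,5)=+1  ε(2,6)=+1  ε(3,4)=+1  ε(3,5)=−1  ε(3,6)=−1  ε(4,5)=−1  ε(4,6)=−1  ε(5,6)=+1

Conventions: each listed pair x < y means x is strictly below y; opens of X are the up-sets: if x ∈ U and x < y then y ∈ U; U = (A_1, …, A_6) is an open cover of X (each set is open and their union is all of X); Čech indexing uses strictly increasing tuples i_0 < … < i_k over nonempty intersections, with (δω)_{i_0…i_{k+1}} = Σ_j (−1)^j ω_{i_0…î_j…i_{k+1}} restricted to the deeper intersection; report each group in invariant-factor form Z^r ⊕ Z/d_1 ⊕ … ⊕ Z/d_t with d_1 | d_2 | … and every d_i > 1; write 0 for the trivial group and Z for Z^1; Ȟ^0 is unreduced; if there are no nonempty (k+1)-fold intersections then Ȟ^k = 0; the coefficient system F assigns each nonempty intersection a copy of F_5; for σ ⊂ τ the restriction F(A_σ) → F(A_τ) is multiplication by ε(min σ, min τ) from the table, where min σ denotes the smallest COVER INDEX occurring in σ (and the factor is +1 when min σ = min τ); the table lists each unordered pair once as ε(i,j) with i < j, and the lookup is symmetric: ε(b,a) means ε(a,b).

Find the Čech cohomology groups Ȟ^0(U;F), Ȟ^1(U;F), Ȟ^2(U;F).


Ȟ^0(U;F) ≅ Z/5, Ȟ^1(U;F) ≅ 0 and Ȟ^2(U;F) ≅ 0

intersection data:
  A12={x13,x26,x29} A13={x18,x26,x33} A14={x5,x17,x18} A15={x15,x16,x17} A16={x3,x13,x15} A23={x10,x26,x35} A24={x9,x11,x27} A25={x11,x30,x35} A26={x2,x13,x27} A34={x4,x18,x28,x34} A35={x20,x22,x35} A36={x20,x24,x28} A45={x11,x17,x19,x25} A46={x6,x27,x28} A56={x15,x20,x32}
  A123={x26} A126={x13} A134={x18} A145={x17} A156={x15} A235={x35} A245={x11} A246={x27} A346={x28} A356={x20}
C dims 6,15,10; δ0: rk_F5 5; δ1: rk_F5 10
Ȟ^0 = (6 − 5) − 0 = 1, so Ȟ^0 ≅ Z/5
Ȟ^1 = (15 − 10) − 5 = 0, so Ȟ^1 ≅ 0
Ȟ^2 = (10 − 0) − 10 = 0, so Ȟ^2 ≅ 0


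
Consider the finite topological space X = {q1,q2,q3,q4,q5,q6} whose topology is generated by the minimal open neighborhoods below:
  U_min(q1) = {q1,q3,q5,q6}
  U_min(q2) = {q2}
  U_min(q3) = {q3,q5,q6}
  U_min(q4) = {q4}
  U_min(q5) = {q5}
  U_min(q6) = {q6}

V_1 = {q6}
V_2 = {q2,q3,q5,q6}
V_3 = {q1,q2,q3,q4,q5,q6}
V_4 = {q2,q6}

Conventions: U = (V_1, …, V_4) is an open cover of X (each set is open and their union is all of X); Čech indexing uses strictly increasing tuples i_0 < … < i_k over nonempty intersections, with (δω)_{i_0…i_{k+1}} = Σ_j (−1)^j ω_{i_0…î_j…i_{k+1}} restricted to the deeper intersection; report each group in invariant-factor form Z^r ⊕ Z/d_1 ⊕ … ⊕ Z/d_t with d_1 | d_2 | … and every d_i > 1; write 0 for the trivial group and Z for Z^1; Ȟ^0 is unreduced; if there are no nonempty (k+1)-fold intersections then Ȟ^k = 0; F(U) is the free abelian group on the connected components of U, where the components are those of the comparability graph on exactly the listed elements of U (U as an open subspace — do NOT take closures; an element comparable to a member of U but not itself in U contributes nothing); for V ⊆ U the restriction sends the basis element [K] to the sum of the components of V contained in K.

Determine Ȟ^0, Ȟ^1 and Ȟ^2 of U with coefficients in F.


Ȟ^0 = Z^3,  Ȟ^1 = 0,  Ȟ^2 = 0

nonempty intersections:
  V12={q6} V13={q6} V14={q6} V23={q2,q3,q5,q6} V24={q2,q6} V34={q2,q6}
  V123={q6} V124={q6} V134={q6} V234={q2,q6}
  V1234={q6}
components per intersection:
  V1: {q6}
  V2: {q2} {q3,q5,q6}
  V3: {q1,q3,q5,q6} {q2} {q4}
  V4: {q2} {q6}
  V12: {q6}
  V13: {q6}
  V14: {q6}
  V23: {q2} {q3,q5,q6}
  V24: {q2} {q6}
  V34: {q2} {q6}
  V123: {q6}
  V124: {q6}
  V134: {q6}
  V234: {q2} {q6}
  V1234: {q6}
C dims 8,9,5,1; δ0: rk 5, SNF 1^5; δ1: rk 4, SNF 1^4; δ2: rk 1, SNF 1^1
Ȟ^0: (8−5)−0=3 ⇒ Z^3
Ȟ^1: (9−4)−5=0 ⇒ 0
Ȟ^2: (5−1)−4=0 ⇒ 0


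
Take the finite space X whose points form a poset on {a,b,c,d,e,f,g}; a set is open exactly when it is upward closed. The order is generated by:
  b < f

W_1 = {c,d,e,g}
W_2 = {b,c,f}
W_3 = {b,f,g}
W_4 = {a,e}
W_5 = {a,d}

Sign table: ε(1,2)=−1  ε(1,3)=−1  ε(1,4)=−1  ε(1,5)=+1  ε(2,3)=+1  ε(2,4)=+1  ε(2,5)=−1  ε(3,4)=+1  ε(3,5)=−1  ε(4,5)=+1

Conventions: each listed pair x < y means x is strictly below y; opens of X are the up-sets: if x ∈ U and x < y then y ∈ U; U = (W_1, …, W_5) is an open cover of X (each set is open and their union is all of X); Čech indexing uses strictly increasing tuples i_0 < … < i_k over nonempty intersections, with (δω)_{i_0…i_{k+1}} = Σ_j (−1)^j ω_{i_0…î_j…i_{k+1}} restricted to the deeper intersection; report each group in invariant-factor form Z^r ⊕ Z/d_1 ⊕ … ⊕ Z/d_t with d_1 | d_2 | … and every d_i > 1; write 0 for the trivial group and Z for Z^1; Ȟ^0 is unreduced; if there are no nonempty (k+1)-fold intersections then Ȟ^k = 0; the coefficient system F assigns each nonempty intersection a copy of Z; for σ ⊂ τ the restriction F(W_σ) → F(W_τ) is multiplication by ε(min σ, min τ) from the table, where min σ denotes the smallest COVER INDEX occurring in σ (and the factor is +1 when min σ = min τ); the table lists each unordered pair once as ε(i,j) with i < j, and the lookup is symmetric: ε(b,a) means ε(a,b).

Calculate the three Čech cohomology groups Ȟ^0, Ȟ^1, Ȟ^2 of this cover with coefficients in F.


nonempty intersections:
  W12={c} W13={g} W14={e} W15={d} W23={b,f} W45={a}
C dims 5,6; δ0: rk 5, SNF 1^4·2
Ȟ^0: (5−5)−0=0 ⇒ 0
Ȟ^1: (6−0)−5=1 plus torsion [2] ⇒ Z ⊕ Z/2
Ȟ^2: (0−0)−0=0 ⇒ 0

Ȟ^0(U;F) ≅ 0,  Ȟ^1(U;F) ≅ Z ⊕ Z/2,  Ȟ^2(U;F) ≅ 0


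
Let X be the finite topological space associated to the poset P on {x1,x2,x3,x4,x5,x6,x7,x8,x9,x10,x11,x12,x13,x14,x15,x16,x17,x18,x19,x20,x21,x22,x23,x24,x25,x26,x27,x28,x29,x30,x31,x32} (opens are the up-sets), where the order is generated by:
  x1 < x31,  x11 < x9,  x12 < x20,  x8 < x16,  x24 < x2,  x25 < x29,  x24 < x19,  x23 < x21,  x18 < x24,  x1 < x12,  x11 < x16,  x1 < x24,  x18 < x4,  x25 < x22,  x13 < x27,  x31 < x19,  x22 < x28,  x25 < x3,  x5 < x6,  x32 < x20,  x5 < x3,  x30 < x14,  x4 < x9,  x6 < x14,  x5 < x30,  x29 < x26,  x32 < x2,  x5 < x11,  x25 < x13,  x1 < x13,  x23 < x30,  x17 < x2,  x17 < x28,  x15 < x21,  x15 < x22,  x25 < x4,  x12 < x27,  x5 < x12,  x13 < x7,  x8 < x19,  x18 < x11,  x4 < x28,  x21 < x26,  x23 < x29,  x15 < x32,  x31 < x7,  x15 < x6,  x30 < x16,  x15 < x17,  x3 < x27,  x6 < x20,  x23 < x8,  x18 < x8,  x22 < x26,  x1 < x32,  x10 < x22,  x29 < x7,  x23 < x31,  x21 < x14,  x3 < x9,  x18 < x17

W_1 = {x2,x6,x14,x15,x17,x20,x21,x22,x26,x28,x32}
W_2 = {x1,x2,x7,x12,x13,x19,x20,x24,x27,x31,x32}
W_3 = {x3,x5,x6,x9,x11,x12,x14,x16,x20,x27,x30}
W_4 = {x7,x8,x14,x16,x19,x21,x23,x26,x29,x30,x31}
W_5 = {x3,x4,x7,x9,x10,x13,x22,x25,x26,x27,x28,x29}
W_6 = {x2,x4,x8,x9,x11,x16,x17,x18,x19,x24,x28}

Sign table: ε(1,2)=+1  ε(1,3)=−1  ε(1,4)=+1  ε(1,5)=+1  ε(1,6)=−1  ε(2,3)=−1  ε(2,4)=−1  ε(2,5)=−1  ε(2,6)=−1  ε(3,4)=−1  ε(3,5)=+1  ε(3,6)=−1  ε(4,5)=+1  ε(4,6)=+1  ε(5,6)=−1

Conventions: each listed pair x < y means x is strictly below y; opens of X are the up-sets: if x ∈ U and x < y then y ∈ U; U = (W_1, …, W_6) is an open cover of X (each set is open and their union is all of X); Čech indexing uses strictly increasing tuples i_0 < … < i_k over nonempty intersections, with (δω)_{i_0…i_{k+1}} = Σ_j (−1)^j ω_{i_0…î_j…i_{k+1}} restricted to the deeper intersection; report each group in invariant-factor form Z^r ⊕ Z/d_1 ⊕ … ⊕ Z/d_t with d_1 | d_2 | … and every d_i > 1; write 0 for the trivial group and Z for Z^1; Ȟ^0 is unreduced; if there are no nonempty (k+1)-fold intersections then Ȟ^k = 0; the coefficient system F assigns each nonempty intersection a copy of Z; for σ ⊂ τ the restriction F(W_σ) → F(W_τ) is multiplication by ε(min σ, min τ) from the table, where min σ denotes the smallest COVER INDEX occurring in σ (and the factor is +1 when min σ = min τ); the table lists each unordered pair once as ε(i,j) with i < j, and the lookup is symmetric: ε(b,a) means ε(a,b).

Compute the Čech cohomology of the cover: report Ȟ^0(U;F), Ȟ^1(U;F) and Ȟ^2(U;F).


Ȟ^0(U;F) ≅ 0, Ȟ^1(U;F) ≅ Z/2 and Ȟ^2(U;F) ≅ Z

nerve of the cover:
  W12={x2,x20,x32} W13={x6,x14,x20} W14={x14,x21,x26} W15={x22,x26,x28} W16={x2,x17,x28} W23={x12,x20,x27} W24={x7,x19,x31} W25={x7,x13,x27} W26={x2,x19,x24} W34={x14,x16,x30} W35={x3,x9,x27} W36={x9,x11,x16} W45={x7,x26,x29} W46={x8,x16,x19} W56={x4,x9,x28}
  W123={x20} W126={x2} W134={x14} W145={x26} W156={x28} W235={x27} W245={x7} W246={x19} W346={x16} W356={x9}
C dims 6,15,10; δ0: rk 6, SNF 1^5·2; δ1: rk 9, SNF 1^9
Ȟ^0 = (6 − 6) − 0 = 0, so Ȟ^0 ≅ 0
Ȟ^1 = (15 − 9) − 6 = 0 plus torsion [2], so Ȟ^1 ≅ Z/2
Ȟ^2 = (10 − 0) − 9 = 1, so Ȟ^2 ≅ Z


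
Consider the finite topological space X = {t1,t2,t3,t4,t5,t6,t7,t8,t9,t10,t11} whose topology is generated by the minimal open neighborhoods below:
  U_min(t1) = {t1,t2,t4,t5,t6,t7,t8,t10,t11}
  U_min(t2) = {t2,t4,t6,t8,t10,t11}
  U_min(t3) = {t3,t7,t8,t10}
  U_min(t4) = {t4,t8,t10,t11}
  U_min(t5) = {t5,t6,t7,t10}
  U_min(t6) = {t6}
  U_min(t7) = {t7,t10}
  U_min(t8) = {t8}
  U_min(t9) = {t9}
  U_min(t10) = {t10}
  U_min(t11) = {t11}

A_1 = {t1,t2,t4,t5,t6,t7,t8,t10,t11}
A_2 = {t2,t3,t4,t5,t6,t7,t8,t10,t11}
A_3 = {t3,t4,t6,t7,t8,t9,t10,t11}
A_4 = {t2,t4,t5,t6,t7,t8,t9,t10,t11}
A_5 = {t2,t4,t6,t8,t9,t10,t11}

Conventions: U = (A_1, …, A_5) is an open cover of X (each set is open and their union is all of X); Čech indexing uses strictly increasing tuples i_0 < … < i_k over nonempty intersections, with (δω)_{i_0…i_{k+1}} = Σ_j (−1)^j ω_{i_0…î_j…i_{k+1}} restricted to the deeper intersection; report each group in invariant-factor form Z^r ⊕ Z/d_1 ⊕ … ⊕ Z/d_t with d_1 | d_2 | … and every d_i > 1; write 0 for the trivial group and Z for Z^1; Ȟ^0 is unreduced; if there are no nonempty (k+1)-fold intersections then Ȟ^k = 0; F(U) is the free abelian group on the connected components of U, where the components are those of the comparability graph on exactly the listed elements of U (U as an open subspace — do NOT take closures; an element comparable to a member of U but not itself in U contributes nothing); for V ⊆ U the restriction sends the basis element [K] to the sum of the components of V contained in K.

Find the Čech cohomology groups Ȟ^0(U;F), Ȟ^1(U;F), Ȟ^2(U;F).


Ȟ^0 = Z^2,  Ȟ^1 = 0,  Ȟ^2 = 0

nerve simplices:
  A12={t2,t4,t5,t6,t7,t8,t10,t11} A13={t4,t6,t7,t8,t10,t11} A14={t2,t4,t5,t6,t7,t8,t10,t11} A15={t2,t4,t6,t8,t10,t11} A23={t3,t4,t6,t7,t8,t10,t11} A24={t2,t4,t5,t6,t7,t8,t10,t11} A25={t2,t4,t6,t8,t10,t11} A34={t4,t6,t7,t8,t9,t10,t11} A35={t4,t6,t8,t9,t10,t11} A45={t2,t4,t6,t8,t9,t10,t11}
  A123={t4,t6,t7,t8,t10,t11} A124={t2,t4,t5,t6,t7,t8,t10,t11} A125={t2,t4,t6,t8,t10,t11} A134={t4,t6,t7,t8,t10,t11} A135={t4,t6,t8,t10,t11} A145={t2,t4,t6,t8,t10,t11} A234={t4,t6,t7,t8,t10,t11} A235={t4,t6,t8,t10,t11} A245={t2,t4,t6,t8,t10,t11} A345={t4,t6,t8,t9,t10,t11}
  A1234={t4,t6,t7,t8,t10,t11} A1235={t4,t6,t8,t10,t11} A1245={t2,t4,t6,t8,t10,t11} A1345={t4,t6,t8,t10,t11} A2345={t4,t6,t8,t10,t11}
  A12345={t4,t6,t8,t10,t11}
components per intersection:
  A1: {t1,t2,t4,t5,t6,t7,t8,t10,t11}
  A2: {t2,t3,t4,t5,t6,t7,t8,t10,t11}
  A3: {t3,t4,t7,t8,t10,t11} {t6} {t9}
  A4: {t2,t4,t5,t6,t7,t8,t10,t11} {t9}
  A5: {t2,t4,t6,t8,t10,t11} {t9}
  A12: {t2,t4,t5,t6,t7,t8,t10,t11}
  A13: {t4,t7,t8,t10,t11} {t6}
  A14: {t2,t4,t5,t6,t7,t8,t10,t11}
  A15: {t2,t4,t6,t8,t10,t11}
  A23: {t3,t4,t7,t8,t10,t11} {t6}
  A24: {t2,t4,t5,t6,t7,t8,t10,t11}
  A25: {t2,t4,t6,t8,t10,t11}
  A34: {t4,t7,t8,t10,t11} {t6} {t9}
  A35: {t4,t8,t10,t11} {t6} {t9}
  A45: {t2,t4,t6,t8,t10,t11} {t9}
  A123: {t4,t7,t8,t10,t11} {t6}
  A124: {t2,t4,t5,t6,t7,t8,t10,t11}
  A125: {t2,t4,t6,t8,t10,t11}
  A134: {t4,t7,t8,t10,t11} {t6}
  A135: {t4,t8,t10,t11} {t6}
  A145: {t2,t4,t6,t8,t10,t11}
  A234: {t4,t7,t8,t10,t11} {t6}
  A235: {t4,t8,t10,t11} {t6}
  A245: {t2,t4,t6,t8,t10,t11}
  A345: {t4,t8,t10,t11} {t6} {t9}
  A1234: {t4,t7,t8,t10,t11} {t6}
  A1235: {t4,t8,t10,t11} {t6}
  A1245: {t2,t4,t6,t8,t10,t11}
  A1345: {t4,t8,t10,t11} {t6}
  A2345: {t4,t8,t10,t11} {t6}
  A12345: {t4,t8,t10,t11} {t6}
C dims 9,17,17,9; δ0: rk 7, SNF 1^7; δ1: rk 10, SNF 1^10; δ2: rk 7, SNF 1^7
degree 0: 9−7−0 = 2 → Ȟ^0 ≅ Z^2
degree 1: 17−10−7 = 0 → Ȟ^1 ≅ 0
degree 2: 17−7−10 = 0 → Ȟ^2 ≅ 0


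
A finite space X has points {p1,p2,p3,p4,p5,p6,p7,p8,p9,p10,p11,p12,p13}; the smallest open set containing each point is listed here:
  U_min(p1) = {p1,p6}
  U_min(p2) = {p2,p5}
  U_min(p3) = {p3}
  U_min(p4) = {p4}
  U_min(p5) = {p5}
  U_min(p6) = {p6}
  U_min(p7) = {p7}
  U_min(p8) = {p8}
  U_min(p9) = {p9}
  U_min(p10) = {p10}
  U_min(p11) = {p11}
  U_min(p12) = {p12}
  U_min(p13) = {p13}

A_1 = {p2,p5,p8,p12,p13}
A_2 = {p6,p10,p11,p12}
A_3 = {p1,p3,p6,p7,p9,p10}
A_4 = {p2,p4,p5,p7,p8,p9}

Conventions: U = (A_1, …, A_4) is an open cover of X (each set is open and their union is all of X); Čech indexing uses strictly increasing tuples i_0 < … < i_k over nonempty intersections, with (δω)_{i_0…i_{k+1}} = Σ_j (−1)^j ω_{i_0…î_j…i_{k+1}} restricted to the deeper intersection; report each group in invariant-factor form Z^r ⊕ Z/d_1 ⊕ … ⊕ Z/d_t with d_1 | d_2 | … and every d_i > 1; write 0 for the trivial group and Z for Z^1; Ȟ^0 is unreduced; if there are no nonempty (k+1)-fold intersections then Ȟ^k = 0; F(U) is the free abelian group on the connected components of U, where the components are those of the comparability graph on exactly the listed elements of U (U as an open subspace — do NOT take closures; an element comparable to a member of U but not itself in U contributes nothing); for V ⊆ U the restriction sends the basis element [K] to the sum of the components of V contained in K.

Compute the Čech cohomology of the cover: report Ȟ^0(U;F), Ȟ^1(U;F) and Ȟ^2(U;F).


nerve of the cover:
  A12={p12} A14={p2,p5,p8} A23={p6,p10} A34={p7,p9}
components per intersection:
  A1: {p2,p5} {p8} {p12} {p13}
  A2: {p6} {p10} {p11} {p12}
  A3: {p1,p6} {p3} {p7} {p9} {p10}
  A4: {p2,p5} {p4} {p7} {p8} {p9}
  A12: {p12}
  A14: {p2,p5} {p8}
  A23: {p6} {p10}
  A34: {p7} {p9}
C dims 18,7; δ0: rk 7, SNF 1^7
Ȟ^0 = (18 − 7) − 0 = 11, so Ȟ^0 ≅ Z^11
Ȟ^1 = (7 − 0) − 7 = 0, so Ȟ^1 ≅ 0
Ȟ^2 = (0 − 0) − 0 = 0, so Ȟ^2 ≅ 0

Ȟ^0 ≅ Z^11, Ȟ^1 ≅ 0, Ȟ^2 ≅ 0


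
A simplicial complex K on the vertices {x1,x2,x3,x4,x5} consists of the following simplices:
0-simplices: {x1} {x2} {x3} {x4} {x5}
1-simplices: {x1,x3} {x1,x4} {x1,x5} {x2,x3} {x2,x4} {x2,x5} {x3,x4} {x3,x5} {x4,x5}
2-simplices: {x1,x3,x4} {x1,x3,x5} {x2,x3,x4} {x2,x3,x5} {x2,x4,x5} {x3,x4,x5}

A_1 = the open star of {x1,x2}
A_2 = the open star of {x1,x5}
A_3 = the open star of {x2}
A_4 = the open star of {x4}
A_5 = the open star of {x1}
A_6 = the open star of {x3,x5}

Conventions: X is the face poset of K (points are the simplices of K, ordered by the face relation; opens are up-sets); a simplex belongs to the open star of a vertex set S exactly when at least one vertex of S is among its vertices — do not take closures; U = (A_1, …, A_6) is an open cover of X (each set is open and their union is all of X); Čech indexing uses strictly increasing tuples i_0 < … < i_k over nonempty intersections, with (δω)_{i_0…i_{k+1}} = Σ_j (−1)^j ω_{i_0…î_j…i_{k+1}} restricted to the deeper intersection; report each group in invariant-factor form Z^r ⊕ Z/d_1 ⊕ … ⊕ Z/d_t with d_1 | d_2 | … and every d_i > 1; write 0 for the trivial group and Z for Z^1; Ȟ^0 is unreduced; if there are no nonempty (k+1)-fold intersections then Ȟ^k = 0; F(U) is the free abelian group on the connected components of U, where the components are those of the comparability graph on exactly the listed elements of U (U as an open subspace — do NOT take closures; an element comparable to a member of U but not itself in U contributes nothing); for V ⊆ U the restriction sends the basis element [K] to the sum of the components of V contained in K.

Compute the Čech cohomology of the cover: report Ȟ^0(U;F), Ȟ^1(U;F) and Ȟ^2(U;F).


Ȟ^0 ≅ Z, Ȟ^1 ≅ 0 and Ȟ^2 ≅ Z

nerve of the cover:
  A1={{x1},{x2},{x1,x3},{x1,x4},{x1,x5},{x2,x3},{x2,x4},{x2,x5},{x1,x3,x4},{x1,x3,x5},{x2,x3,x4},{x2,x3,x5},{x2,x4,x5}} A2={{x1},{x5},{x1,x3},{x1,x4},{x1,x5},{x2,x5},{x3,x5},{x4,x5},{x1,x3,x4},{x1,x3,x5},{x2,x3,x5},{x2,x4,x5},{x3,x4,x5}} A3={{x2},{x2,x3},{x2,x4},{x2,x5},{x2,x3,x4},{x2,x3,x5},{x2,x4,x5}} A4={{x4},{x1,x4},{x2,x4},{x3,x4},{x4,x5},{x1,x3,x4},{x2,x3,x4},{x2,x4,x5},{x3,x4,x5}} A5={{x1},{x1,x3},{x1,x4},{x1,x5},{x1,x3,x4},{x1,x3,x5}} A6={{x3},{x5},{x1,x3},{x1,x5},{x2,x3},{x2,x5},{x3,x4},{x3,x5},{x4,x5},{x1,x3,x4},{x1,x3,x5},{x2,x3,x4},{x2,x3,x5},{x2,x4,x5},{x3,x4,x5}}
  A12={{x1},{x1,x3},{x1,x4},{x1,x5},{x2,x5},{x1,x3,x4},{x1,x3,x5},{x2,x3,x5},{x2,x4,x5}} A13={{x2},{x2,x3},{x2,x4},{x2,x5},{x2,x3,x4},{x2,x3,x5},{x2,x4,x5}} A14={{x1,x4},{x2,x4},{x1,x3,x4},{x2,x3,x4},{x2,x4,x5}} A15={{x1},{x1,x3},{x1,x4},{x1,x5},{x1,x3,x4},{x1,x3,x5}} A16={{x1,x3},{x1,x5},{x2,x3},{x2,x5},{x1,x3,x4},{x1,x3,x5},{x2,x3,x4},{x2,x3,x5},{x2,x4,x5}} A23={{x2,x5},{x2,x3,x5},{x2,x4,x5}} A24={{x1,x4},{x4,x5},{x1,x3,x4},{x2,x4,x5},{x3,x4,x5}} A25={{x1},{x1,x3},{x1,x4},{x1,x5},{x1,x3,x4},{x1,x3,x5}} A26={{x5},{x1,x3},{x1,x5},{x2,x5},{x3,x5},{x4,x5},{x1,x3,x4},{x1,x3,x5},{x2,x3,x5},{x2,x4,x5},{x3,x4,x5}} A34={{x2,x4},{x2,x3,x4},{x2,x4,x5}} A36={{x2,x3},{x2,x5},{x2,x3,x4},{x2,x3,x5},{x2,x4,x5}} A45={{x1,x4},{x1,x3,x4}} A46={{x3,x4},{x4,x5},{x1,x3,x4},{x2,x3,x4},{x2,x4,x5},{x3,x4,x5}} A56={{x1,x3},{x1,x5},{x1,x3,x4},{x1,x3,x5}}
  A123={{x2,x5},{x2,x3,x5},{x2,x4,x5}} A124={{x1,x4},{x1,x3,x4},{x2,x4,x5}} A125={{x1},{x1,x3},{x1,x4},{x1,x5},{x1,x3,x4},{x1,x3,x5}} A126={{x1,x3},{x1,x5},{x2,x5},{x1,x3,x4},{x1,x3,x5},{x2,x3,x5},{x2,x4,x5}} A134={{x2,x4},{x2,x3,x4},{x2,x4,x5}} A136={{x2,x3},{x2,x5},{x2,x3,x4},{x2,x3,x5},{x2,x4,x5}} A145={{x1,x4},{x1,x3,x4}} A146={{x1,x3,x4},{x2,x3,x4},{x2,x4,x5}} A156={{x1,x3},{x1,x5},{x1,x3,x4},{x1,x3,x5}} A234={{x2,x4,x5}} A236={{x2,x5},{x2,x3,x5},{x2,x4,x5}} A245={{x1,x4},{x1,x3,x4}} A246={{x4,x5},{x1,x3,x4},{x2,x4,x5},{x3,x4,x5}} A256={{x1,x3},{x1,x5},{x1,x3,x4},{x1,x3,x5}} A346={{x2,x3,x4},{x2,x4,x5}} A456={{x1,x3,x4}}
  A1234={{x2,x4,x5}} A1236={{x2,x5},{x2,x3,x5},{x2,x4,x5}} A1245={{x1,x4},{x1,x3,x4}} A1246={{x1,x3,x4},{x2,x4,x5}} A1256={{x1,x3},{x1,x5},{x1,x3,x4},{x1,x3,x5}} A1346={{x2,x3,x4},{x2,x4,x5}} A1456={{x1,x3,x4}} A2346={{x2,x4,x5}} A2456={{x1,x3,x4}}
  A12346={{x2,x4,x5}} A12456={{x1,x3,x4}}
components per intersection:
  A1: {{x1},{x1,x3},{x1,x4},{x1,x5},{x1,x3,x4},{x1,x3,x5}} {{x2},{x2,x3},{x2,x4},{x2,x5},{x2,x3,x4},{x2,x3,x5},{x2,x4,x5}}
  A2: {{x1},{x5},{x1,x3},{x1,x4},{x1,x5},{x2,x5},{x3,x5},{x4,x5},{x1,x3,x4},{x1,x3,x5},{x2,x3,x5},{x2,x4,x5},{x3,x4,x5}}
  A3: {{x2},{x2,x3},{x2,x4},{x2,x5},{x2,x3,x4},{x2,x3,x5},{x2,x4,x5}}
  A4: {{x4},{x1,x4},{x2,x4},{x3,x4},{x4,x5},{x1,x3,x4},{x2,x3,x4},{x2,x4,x5},{x3,x4,x5}}
  A5: {{x1},{x1,x3},{x1,x4},{x1,x5},{x1,x3,x4},{x1,x3,x5}}
  A6: {{x3},{x5},{x1,x3},{x1,x5},{x2,x3},{x2,x5},{x3,x4},{x3,x5},{x4,x5},{x1,x3,x4},{x1,x3,x5},{x2,x3,x4},{x2,x3,x5},{x2,x4,x5},{x3,x4,x5}}
  A12: {{x1},{x1,x3},{x1,x4},{x1,x5},{x1,x3,x4},{x1,x3,x5}} {{x2,x5},{x2,x3,x5},{x2,x4,x5}}
  A13: {{x2},{x2,x3},{x2,x4},{x2,x5},{x2,x3,x4},{x2,x3,x5},{x2,x4,x5}}
  A14: {{x1,x4},{x1,x3,x4}} {{x2,x4},{x2,x3,x4},{x2,x4,x5}}
  A15: {{x1},{x1,x3},{x1,x4},{x1,x5},{x1,x3,x4},{x1,x3,x5}}
  A16: {{x1,x3},{x1,x5},{x1,x3,x4},{x1,x3,x5}} {{x2,x3},{x2,x5},{x2,x3,x4},{x2,x3,x5},{x2,x4,x5}}
  A23: {{x2,x5},{x2,x3,x5},{x2,x4,x5}}
  A24: {{x1,x4},{x1,x3,x4}} {{x4,x5},{x2,x4,x5},{x3,x4,x5}}
  A25: {{x1},{x1,x3},{x1,x4},{x1,x5},{x1,x3,x4},{x1,x3,x5}}
  A26: {{x5},{x1,x3},{x1,x5},{x2,x5},{x3,x5},{x4,x5},{x1,x3,x4},{x1,x3,x5},{x2,x3,x5},{x2,x4,x5},{x3,x4,x5}}
  A34: {{x2,x4},{x2,x3,x4},{x2,x4,x5}}
  A36: {{x2,x3},{x2,x5},{x2,x3,x4},{x2,x3,x5},{x2,x4,x5}}
  A45: {{x1,x4},{x1,x3,x4}}
  A46: {{x3,x4},{x4,x5},{x1,x3,x4},{x2,x3,x4},{x2,x4,x5},{x3,x4,x5}}
  A56: {{x1,x3},{x1,x5},{x1,x3,x4},{x1,x3,x5}}
  A123: {{x2,x5},{x2,x3,x5},{x2,x4,x5}}
  A124: {{x1,x4},{x1,x3,x4}} {{x2,x4,x5}}
  A125: {{x1},{x1,x3},{x1,x4},{x1,x5},{x1,x3,x4},{x1,x3,x5}}
  A126: {{x1,x3},{x1,x5},{x1,x3,x4},{x1,x3,x5}} {{x2,x5},{x2,x3,x5},{x2,x4,x5}}
  A134: {{x2,x4},{x2,x3,x4},{x2,x4,x5}}
  A136: {{x2,x3},{x2,x5},{x2,x3,x4},{x2,x3,x5},{x2,x4,x5}}
  A145: {{x1,x4},{x1,x3,x4}}
  A146: {{x1,x3,x4}} {{x2,x3,x4}} {{x2,x4,x5}}
  A156: {{x1,x3},{x1,x5},{x1,x3,x4},{x1,x3,x5}}
  A234: {{x2,x4,x5}}
  A236: {{x2,x5},{x2,x3,x5},{x2,x4,x5}}
  A245: {{x1,x4},{x1,x3,x4}}
  A246: {{x4,x5},{x2,x4,x5},{x3,x4,x5}} {{x1,x3,x4}}
  A256: {{x1,x3},{x1,x5},{x1,x3,x4},{x1,x3,x5}}
  A346: {{x2,x3,x4}} {{x2,x4,x5}}
  A456: {{x1,x3,x4}}
  A1234: {{x2,x4,x5}}
  A1236: {{x2,x5},{x2,x3,x5},{x2,x4,x5}}
  A1245: {{x1,x4},{x1,x3,x4}}
  A1246: {{x1,x3,x4}} {{x2,x4,x5}}
  A1256: {{x1,x3},{x1,x5},{x1,x3,x4},{x1,x3,x5}}
  A1346: {{x2,x3,x4}} {{x2,x4,x5}}
  A1456: {{x1,x3,x4}}
  A2346: {{x2,x4,x5}}
  A2456: {{x1,x3,x4}}
  A12346: {{x2,x4,x5}}
  A12456: {{x1,x3,x4}}
C dims 7,18,22,11; δ0: rk 6, SNF 1^6; δ1: rk 12, SNF 1^12; δ2: rk 9, SNF 1^9
Ȟ^0 = (7 − 6) − 0 = 1, so Ȟ^0 ≅ Z
Ȟ^1 = (18 − 12) − 6 = 0, so Ȟ^1 ≅ 0
Ȟ^2 = (22 − 9) − 12 = 1, so Ȟ^2 ≅ Z
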